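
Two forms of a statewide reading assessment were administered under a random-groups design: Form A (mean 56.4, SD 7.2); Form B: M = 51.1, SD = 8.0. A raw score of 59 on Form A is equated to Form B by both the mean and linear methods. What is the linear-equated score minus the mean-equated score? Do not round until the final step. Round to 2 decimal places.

Mean-equated: 59 + (51.1 − 56.4) = 53.70
Linear-equated: (8.0/7.2)(59 − 56.4) + 51.1 = 53.989
Difference = 53.989 − 53.70 = 0.29

0.29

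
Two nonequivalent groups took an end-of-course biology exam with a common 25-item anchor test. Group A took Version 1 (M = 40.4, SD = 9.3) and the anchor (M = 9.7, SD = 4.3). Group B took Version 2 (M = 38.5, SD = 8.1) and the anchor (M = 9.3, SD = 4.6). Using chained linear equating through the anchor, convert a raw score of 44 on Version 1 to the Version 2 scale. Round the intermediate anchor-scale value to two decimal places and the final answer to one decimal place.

42.1

Version 1 → anchor (Group A): v = (4.3/9.3)(44 − 40.4) + 9.7 = 11.36
anchor → Version 2 (Group B): y = (8.1/4.6)(11.36 − 9.3) + 38.5 = 42.1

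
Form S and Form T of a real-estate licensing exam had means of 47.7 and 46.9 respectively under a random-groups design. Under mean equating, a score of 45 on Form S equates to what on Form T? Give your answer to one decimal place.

Mean equating: y = x + (M_Y − M_X) = 45 + (46.9 − 47.7) = 44.2

44.2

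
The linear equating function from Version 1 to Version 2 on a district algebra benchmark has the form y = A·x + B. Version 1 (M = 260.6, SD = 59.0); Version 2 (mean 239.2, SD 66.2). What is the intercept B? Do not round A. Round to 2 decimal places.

-53.20

A = SD_Y / SD_X = 66.2 / 59.0 = 1.122034
B = M_Y − A·M_X = 239.2 − 1.122034 × 260.6 = -53.20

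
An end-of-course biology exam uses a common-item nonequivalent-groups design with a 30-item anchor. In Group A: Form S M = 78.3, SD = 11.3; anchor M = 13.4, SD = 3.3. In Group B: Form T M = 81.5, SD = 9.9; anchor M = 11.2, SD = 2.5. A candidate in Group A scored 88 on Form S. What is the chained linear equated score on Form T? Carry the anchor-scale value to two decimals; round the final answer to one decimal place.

Form S → anchor (Group A): v = (3.3/11.3)(88 − 78.3) + 13.4 = 16.23
anchor → Form T (Group B): y = (9.9/2.5)(16.23 − 11.2) + 81.5 = 101.4

101.4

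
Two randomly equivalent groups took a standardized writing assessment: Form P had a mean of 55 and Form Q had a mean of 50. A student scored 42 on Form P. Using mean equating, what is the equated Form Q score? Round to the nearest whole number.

Mean equating: y = x + (M_Y − M_X) = 42 + (50 − 55) = 37

37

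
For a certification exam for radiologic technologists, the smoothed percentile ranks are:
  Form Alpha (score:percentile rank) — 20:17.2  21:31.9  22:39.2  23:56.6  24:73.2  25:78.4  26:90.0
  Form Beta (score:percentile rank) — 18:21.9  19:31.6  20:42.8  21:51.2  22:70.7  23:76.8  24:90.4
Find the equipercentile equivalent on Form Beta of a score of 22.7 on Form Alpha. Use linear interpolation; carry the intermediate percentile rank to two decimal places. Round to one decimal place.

PR of 22.7 on Form Alpha: 39.2 + (22.7 − 22)/(23 − 22) × (56.6 − 39.2) = 51.38
On Form Beta, PR 51.38 falls between score 21 (PR 51.2) and 22 (PR 70.7).
Interpolate: 21 + (51.38 − 51.2)/(70.7 − 51.2) × (22 − 21) = 21.0

21.0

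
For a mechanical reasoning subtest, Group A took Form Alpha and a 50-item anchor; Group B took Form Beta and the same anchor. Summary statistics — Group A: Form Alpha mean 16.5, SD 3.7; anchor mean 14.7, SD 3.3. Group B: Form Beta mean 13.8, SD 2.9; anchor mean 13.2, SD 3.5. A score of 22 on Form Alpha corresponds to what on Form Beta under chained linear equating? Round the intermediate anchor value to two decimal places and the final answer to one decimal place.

Form Alpha → anchor (Group A): v = (3.3/3.7)(22 − 16.5) + 14.7 = 19.61
anchor → Form Beta (Group B): y = (2.9/3.5)(19.61 − 13.2) + 13.8 = 19.1

19.1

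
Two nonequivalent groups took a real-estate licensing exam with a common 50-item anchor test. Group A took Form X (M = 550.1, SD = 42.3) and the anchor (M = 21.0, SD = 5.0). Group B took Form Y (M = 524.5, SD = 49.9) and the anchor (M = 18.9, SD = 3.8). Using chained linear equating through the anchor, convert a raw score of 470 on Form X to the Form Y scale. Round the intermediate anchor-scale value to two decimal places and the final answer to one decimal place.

427.7

Form X → anchor (Group A): v = (5.0/42.3)(470 − 550.1) + 21.0 = 11.53
anchor → Form Y (Group B): y = (49.9/3.8)(11.53 − 18.9) + 524.5 = 427.7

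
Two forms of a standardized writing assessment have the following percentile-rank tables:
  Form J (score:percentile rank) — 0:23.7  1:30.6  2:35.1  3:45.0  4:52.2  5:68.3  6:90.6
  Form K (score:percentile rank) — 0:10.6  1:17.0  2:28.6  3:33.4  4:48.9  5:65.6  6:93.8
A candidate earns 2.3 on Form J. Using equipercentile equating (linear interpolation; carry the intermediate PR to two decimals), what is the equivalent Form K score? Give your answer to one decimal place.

3.3

PR of 2.3 on Form J: 35.1 + (2.3 − 2)/(3 − 2) × (45.0 − 35.1) = 38.07
On Form K, PR 38.07 falls between score 3 (PR 33.4) and 4 (PR 48.9).
Interpolate: 3 + (38.07 − 33.4)/(48.9 − 33.4) × (4 − 3) = 3.3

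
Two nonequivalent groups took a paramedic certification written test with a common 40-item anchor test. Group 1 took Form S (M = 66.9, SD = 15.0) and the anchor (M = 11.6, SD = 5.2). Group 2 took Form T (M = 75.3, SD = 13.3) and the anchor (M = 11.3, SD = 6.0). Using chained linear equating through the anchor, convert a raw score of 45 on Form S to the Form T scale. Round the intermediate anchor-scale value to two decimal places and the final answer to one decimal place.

Form S → anchor (Group 1): v = (5.2/15.0)(45 − 66.9) + 11.6 = 4.01
anchor → Form T (Group 2): y = (13.3/6.0)(4.01 − 11.3) + 75.3 = 59.1

59.1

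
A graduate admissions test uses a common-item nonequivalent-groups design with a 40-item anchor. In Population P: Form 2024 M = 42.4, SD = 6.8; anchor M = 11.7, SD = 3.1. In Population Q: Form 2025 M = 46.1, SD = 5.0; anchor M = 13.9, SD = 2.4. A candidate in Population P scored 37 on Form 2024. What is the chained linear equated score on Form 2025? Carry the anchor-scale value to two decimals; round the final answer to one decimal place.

36.4

Form 2024 → anchor (Population P): v = (3.1/6.8)(37 − 42.4) + 11.7 = 9.24
anchor → Form 2025 (Population Q): y = (5.0/2.4)(9.24 − 13.9) + 46.1 = 36.4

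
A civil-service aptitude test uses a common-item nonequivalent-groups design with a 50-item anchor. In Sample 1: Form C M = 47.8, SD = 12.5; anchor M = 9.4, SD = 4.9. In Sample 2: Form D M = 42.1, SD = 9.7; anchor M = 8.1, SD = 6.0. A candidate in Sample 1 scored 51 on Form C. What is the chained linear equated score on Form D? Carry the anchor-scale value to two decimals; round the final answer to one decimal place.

Form C → anchor (Sample 1): v = (4.9/12.5)(51 − 47.8) + 9.4 = 10.65
anchor → Form D (Sample 2): y = (9.7/6.0)(10.65 − 8.1) + 42.1 = 46.2

46.2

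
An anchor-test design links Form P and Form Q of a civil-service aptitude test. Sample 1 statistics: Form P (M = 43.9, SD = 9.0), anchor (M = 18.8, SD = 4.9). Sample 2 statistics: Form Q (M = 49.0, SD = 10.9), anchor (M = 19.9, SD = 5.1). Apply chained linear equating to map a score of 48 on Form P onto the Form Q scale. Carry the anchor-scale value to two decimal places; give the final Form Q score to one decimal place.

51.4

Form P → anchor (Sample 1): v = (4.9/9.0)(48 − 43.9) + 18.8 = 21.03
anchor → Form Q (Sample 2): y = (10.9/5.1)(21.03 − 19.9) + 49.0 = 51.4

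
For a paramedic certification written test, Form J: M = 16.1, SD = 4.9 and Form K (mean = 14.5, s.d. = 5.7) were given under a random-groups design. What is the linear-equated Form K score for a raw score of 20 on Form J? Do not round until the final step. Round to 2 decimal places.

Linear equating: y = (SD_Y/SD_X)(x − M_X) + M_Y
y = (5.7/4.9)(20 − 16.1) + 14.5
y = 1.163265 × 3.9 + 14.5 = 4.5367 + 14.5 = 19.04

19.04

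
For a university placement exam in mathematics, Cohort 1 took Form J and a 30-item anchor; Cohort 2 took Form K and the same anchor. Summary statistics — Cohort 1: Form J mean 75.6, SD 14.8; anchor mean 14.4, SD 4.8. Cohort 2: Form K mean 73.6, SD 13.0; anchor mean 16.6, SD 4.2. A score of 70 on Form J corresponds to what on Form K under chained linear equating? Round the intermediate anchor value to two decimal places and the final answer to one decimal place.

61.2

Form J → anchor (Cohort 1): v = (4.8/14.8)(70 − 75.6) + 14.4 = 12.58
anchor → Form K (Cohort 2): y = (13.0/4.2)(12.58 − 16.6) + 73.6 = 61.2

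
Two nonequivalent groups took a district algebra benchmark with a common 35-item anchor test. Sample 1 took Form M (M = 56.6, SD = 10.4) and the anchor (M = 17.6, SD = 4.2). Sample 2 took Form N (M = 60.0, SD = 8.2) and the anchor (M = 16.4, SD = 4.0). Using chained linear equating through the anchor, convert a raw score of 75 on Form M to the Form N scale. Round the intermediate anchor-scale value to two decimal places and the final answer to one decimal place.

Form M → anchor (Sample 1): v = (4.2/10.4)(75 − 56.6) + 17.6 = 25.03
anchor → Form N (Sample 2): y = (8.2/4.0)(25.03 − 16.4) + 60.0 = 77.7

77.7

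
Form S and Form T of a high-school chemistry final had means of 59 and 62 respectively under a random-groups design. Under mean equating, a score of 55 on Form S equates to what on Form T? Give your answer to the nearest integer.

Mean equating: y = x + (M_Y − M_X) = 55 + (62 − 59) = 58

58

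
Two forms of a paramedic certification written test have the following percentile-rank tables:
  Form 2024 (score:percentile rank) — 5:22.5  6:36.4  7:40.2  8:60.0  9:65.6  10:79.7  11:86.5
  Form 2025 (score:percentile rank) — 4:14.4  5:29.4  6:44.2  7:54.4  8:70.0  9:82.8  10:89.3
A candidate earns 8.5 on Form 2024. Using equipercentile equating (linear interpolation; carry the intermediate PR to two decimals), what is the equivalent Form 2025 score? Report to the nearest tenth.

PR of 8.5 on Form 2024: 60.0 + (8.5 − 8)/(9 − 8) × (65.6 − 60.0) = 62.80
On Form 2025, PR 62.80 falls between score 7 (PR 54.4) and 8 (PR 70.0).
Interpolate: 7 + (62.80 − 54.4)/(70.0 − 54.4) × (8 − 7) = 7.5

7.5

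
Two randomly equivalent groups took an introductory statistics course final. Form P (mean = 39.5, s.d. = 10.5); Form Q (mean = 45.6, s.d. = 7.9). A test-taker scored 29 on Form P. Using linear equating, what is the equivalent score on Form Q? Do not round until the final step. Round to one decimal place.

Linear equating: y = (SD_Y/SD_X)(x − M_X) + M_Y
y = (7.9/10.5)(29 − 39.5) + 45.6
y = 0.752381 × -10.5 + 45.6 = -7.9000 + 45.6 = 37.7

37.7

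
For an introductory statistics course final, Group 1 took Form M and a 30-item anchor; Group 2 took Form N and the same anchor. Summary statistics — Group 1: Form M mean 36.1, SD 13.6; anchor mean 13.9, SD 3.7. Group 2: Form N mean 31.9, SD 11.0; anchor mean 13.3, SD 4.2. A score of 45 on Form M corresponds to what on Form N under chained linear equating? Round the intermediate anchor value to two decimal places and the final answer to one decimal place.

Form M → anchor (Group 1): v = (3.7/13.6)(45 − 36.1) + 13.9 = 16.32
anchor → Form N (Group 2): y = (11.0/4.2)(16.32 − 13.3) + 31.9 = 39.8

39.8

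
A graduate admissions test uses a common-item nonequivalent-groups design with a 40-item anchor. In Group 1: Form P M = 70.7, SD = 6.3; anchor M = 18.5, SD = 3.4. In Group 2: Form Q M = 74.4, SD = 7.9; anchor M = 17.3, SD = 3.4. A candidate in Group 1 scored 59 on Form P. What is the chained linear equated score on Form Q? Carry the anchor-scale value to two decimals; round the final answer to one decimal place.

62.5

Form P → anchor (Group 1): v = (3.4/6.3)(59 − 70.7) + 18.5 = 12.19
anchor → Form Q (Group 2): y = (7.9/3.4)(12.19 − 17.3) + 74.4 = 62.5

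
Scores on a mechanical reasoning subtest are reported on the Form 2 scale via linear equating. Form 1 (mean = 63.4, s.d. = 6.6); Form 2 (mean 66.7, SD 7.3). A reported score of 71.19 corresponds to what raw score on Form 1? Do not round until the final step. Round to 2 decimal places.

67.46

Invert y = (SD_Y/SD_X)(x − M_X) + M_Y:
x = (SD_X/SD_Y)(y − M_Y) + M_X = (6.6/7.3)(71.19 − 66.7) + 63.4
x = 0.904110 × 4.490 + 63.4 = 67.46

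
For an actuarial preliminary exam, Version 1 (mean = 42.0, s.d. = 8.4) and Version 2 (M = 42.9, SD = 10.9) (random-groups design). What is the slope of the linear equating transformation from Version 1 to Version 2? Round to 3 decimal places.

A = SD_Y / SD_X = 10.9 / 8.4 = 1.298

1.298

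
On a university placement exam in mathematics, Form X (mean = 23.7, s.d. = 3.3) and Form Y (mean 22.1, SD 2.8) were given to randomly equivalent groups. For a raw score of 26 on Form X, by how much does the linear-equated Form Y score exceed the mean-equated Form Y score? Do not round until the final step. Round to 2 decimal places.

Mean-equated: 26 + (22.1 − 23.7) = 24.40
Linear-equated: (2.8/3.3)(26 − 23.7) + 22.1 = 24.052
Difference = 24.052 − 24.40 = -0.35

-0.35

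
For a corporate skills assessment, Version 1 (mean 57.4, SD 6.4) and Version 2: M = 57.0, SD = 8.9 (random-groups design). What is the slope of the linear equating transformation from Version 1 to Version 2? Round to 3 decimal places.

A = SD_Y / SD_X = 8.9 / 6.4 = 1.391

1.391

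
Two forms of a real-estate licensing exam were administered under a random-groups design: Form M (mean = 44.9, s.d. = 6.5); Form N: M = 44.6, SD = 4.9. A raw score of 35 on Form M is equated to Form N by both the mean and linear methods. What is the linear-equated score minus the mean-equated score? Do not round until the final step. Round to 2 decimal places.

Mean-equated: 35 + (44.6 − 44.9) = 34.70
Linear-equated: (4.9/6.5)(35 − 44.9) + 44.6 = 37.137
Difference = 37.137 − 34.70 = 2.44

2.44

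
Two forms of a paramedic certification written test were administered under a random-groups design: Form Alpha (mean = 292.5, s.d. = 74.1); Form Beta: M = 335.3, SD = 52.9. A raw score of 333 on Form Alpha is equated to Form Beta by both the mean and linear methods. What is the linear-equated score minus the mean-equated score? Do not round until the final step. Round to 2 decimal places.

-11.59

Mean-equated: 333 + (335.3 − 292.5) = 375.80
Linear-equated: (52.9/74.1)(333 − 292.5) + 335.3 = 364.213
Difference = 364.213 − 375.80 = -11.59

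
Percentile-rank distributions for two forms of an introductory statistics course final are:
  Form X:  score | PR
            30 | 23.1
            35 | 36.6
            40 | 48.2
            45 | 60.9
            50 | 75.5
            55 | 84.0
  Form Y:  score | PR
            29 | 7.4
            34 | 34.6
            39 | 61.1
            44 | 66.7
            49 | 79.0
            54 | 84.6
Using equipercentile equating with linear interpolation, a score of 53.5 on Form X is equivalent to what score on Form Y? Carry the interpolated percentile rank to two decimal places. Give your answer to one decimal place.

51.2

PR of 53.5 on Form X: 75.5 + (53.5 − 50)/(55 − 50) × (84.0 − 75.5) = 81.45
On Form Y, PR 81.45 falls between score 49 (PR 79.0) and 54 (PR 84.6).
Interpolate: 49 + (81.45 − 79.0)/(84.6 − 79.0) × (54 − 49) = 51.2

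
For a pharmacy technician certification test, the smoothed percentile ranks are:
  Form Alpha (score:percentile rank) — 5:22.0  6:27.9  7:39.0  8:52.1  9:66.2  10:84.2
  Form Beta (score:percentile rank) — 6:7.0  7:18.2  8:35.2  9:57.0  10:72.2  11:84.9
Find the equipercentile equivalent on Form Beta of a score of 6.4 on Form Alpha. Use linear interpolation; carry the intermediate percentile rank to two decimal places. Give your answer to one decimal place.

7.8

PR of 6.4 on Form Alpha: 27.9 + (6.4 − 6)/(7 − 6) × (39.0 − 27.9) = 32.34
On Form Beta, PR 32.34 falls between score 7 (PR 18.2) and 8 (PR 35.2).
Interpolate: 7 + (32.34 − 18.2)/(35.2 − 18.2) × (8 − 7) = 7.8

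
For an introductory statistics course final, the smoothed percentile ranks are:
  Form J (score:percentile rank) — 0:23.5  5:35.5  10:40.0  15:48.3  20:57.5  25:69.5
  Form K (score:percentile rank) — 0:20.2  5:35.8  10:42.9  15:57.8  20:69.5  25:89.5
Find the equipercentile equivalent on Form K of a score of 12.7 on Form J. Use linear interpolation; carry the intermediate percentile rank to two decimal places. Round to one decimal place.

PR of 12.7 on Form J: 40.0 + (12.7 − 10)/(15 − 10) × (48.3 − 40.0) = 44.48
On Form K, PR 44.48 falls between score 10 (PR 42.9) and 15 (PR 57.8).
Interpolate: 10 + (44.48 − 42.9)/(57.8 − 42.9) × (15 − 10) = 10.5

10.5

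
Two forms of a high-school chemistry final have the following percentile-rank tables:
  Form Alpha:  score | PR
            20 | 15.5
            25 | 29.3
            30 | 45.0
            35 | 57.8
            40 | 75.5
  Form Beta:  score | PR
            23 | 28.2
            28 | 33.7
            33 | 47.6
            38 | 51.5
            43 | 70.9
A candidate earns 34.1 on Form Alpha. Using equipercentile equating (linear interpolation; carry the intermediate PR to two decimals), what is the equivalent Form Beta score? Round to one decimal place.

39.0

PR of 34.1 on Form Alpha: 45.0 + (34.1 − 30)/(35 − 30) × (57.8 − 45.0) = 55.50
On Form Beta, PR 55.50 falls between score 38 (PR 51.5) and 43 (PR 70.9).
Interpolate: 38 + (55.50 − 51.5)/(70.9 − 51.5) × (43 − 38) = 39.0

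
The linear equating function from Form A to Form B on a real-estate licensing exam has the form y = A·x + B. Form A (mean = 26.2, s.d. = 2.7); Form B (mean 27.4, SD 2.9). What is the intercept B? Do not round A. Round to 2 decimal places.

A = SD_Y / SD_X = 2.9 / 2.7 = 1.074074
B = M_Y − A·M_X = 27.4 − 1.074074 × 26.2 = -0.74

-0.74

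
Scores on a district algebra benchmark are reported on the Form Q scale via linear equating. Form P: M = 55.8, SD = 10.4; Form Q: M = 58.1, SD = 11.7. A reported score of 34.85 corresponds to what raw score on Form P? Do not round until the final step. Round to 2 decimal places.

35.13

Invert y = (SD_Y/SD_X)(x − M_X) + M_Y:
x = (SD_X/SD_Y)(y − M_Y) + M_X = (10.4/11.7)(34.85 − 58.1) + 55.8
x = 0.888889 × -23.250 + 55.8 = 35.13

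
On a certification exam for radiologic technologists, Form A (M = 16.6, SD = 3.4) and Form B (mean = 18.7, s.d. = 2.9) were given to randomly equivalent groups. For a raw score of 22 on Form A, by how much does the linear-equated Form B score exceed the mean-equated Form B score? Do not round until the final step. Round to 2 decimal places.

-0.79

Mean-equated: 22 + (18.7 − 16.6) = 24.10
Linear-equated: (2.9/3.4)(22 − 16.6) + 18.7 = 23.306
Difference = 23.306 − 24.10 = -0.79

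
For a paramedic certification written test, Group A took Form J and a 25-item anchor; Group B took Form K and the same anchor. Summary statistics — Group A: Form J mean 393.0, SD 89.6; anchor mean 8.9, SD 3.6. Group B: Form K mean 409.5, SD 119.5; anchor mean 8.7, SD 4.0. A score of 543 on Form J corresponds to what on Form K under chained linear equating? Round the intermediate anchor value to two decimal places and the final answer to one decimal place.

Form J → anchor (Group A): v = (3.6/89.6)(543 − 393.0) + 8.9 = 14.93
anchor → Form K (Group B): y = (119.5/4.0)(14.93 − 8.7) + 409.5 = 595.6

595.6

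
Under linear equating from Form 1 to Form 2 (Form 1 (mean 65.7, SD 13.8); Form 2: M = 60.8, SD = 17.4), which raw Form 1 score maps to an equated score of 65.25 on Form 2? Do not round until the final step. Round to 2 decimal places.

Invert y = (SD_Y/SD_X)(x − M_X) + M_Y:
x = (SD_X/SD_Y)(y − M_Y) + M_X = (13.8/17.4)(65.25 − 60.8) + 65.7
x = 0.793103 × 4.450 + 65.7 = 69.23

69.23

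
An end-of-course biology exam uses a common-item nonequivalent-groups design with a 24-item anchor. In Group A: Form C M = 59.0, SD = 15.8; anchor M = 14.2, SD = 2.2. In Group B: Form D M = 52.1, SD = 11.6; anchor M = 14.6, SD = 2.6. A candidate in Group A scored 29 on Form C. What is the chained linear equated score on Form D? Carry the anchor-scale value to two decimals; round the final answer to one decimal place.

31.7

Form C → anchor (Group A): v = (2.2/15.8)(29 − 59.0) + 14.2 = 10.02
anchor → Form D (Group B): y = (11.6/2.6)(10.02 − 14.6) + 52.1 = 31.7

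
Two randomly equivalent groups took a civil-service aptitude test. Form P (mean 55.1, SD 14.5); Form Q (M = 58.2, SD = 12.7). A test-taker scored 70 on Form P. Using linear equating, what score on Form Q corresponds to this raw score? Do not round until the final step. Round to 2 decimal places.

71.25

Linear equating: y = (SD_Y/SD_X)(x − M_X) + M_Y
y = (12.7/14.5)(70 − 55.1) + 58.2
y = 0.875862 × 14.9 + 58.2 = 13.0503 + 58.2 = 71.25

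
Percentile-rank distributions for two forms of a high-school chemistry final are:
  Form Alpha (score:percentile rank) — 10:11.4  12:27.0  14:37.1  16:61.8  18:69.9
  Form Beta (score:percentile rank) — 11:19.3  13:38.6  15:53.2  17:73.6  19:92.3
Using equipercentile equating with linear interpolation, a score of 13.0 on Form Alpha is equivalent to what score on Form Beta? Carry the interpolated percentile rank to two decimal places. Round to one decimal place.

PR of 13.0 on Form Alpha: 27.0 + (13.0 − 12)/(14 − 12) × (37.1 − 27.0) = 32.05
On Form Beta, PR 32.05 falls between score 11 (PR 19.3) and 13 (PR 38.6).
Interpolate: 11 + (32.05 − 19.3)/(38.6 − 19.3) × (13 − 11) = 12.3

12.3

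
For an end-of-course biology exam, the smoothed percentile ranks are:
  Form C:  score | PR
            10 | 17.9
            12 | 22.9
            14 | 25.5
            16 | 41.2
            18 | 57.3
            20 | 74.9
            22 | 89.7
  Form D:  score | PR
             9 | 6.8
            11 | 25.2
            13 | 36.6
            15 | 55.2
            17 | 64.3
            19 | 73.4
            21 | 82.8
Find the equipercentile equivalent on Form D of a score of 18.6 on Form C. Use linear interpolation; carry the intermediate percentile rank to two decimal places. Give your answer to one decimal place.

16.6

PR of 18.6 on Form C: 57.3 + (18.6 − 18)/(20 − 18) × (74.9 − 57.3) = 62.58
On Form D, PR 62.58 falls between score 15 (PR 55.2) and 17 (PR 64.3).
Interpolate: 15 + (62.58 − 55.2)/(64.3 − 55.2) × (17 − 15) = 16.6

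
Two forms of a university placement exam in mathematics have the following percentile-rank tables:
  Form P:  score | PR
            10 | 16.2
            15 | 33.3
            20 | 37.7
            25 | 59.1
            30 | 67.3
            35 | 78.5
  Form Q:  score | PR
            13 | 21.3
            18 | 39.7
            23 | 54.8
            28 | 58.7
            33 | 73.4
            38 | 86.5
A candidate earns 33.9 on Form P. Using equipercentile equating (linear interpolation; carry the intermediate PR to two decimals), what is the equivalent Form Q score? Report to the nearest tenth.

PR of 33.9 on Form P: 67.3 + (33.9 − 30)/(35 − 30) × (78.5 − 67.3) = 76.04
On Form Q, PR 76.04 falls between score 33 (PR 73.4) and 38 (PR 86.5).
Interpolate: 33 + (76.04 − 73.4)/(86.5 − 73.4) × (38 − 33) = 34.0

34.0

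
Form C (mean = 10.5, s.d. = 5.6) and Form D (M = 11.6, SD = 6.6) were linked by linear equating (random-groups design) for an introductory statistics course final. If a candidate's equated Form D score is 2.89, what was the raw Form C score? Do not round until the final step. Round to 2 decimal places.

3.11

Invert y = (SD_Y/SD_X)(x − M_X) + M_Y:
x = (SD_X/SD_Y)(y − M_Y) + M_X = (5.6/6.6)(2.89 − 11.6) + 10.5
x = 0.848485 × -8.710 + 10.5 = 3.11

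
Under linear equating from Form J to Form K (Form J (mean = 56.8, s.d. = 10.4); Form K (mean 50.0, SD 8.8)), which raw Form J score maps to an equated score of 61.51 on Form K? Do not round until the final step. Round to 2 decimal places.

70.40

Invert y = (SD_Y/SD_X)(x − M_X) + M_Y:
x = (SD_X/SD_Y)(y − M_Y) + M_X = (10.4/8.8)(61.51 − 50.0) + 56.8
x = 1.181818 × 11.510 + 56.8 = 70.40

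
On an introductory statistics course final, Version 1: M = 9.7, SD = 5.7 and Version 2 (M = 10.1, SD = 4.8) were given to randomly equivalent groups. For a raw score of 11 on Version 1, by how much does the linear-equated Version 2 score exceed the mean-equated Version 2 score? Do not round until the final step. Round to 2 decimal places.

Mean-equated: 11 + (10.1 − 9.7) = 11.40
Linear-equated: (4.8/5.7)(11 − 9.7) + 10.1 = 11.195
Difference = 11.195 − 11.40 = -0.21

-0.21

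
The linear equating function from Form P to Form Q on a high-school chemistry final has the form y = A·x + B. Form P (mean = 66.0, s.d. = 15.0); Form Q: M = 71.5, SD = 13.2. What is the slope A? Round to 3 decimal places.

0.880

A = SD_Y / SD_X = 13.2 / 15.0 = 0.880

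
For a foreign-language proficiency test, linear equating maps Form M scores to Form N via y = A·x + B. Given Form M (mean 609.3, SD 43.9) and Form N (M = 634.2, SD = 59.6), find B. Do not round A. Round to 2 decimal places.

A = SD_Y / SD_X = 59.6 / 43.9 = 1.357631
B = M_Y − A·M_X = 634.2 − 1.357631 × 609.3 = -193.00

-193.00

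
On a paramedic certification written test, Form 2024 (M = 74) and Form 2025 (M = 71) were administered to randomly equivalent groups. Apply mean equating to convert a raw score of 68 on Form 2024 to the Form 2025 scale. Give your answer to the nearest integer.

65

Mean equating: y = x + (M_Y − M_X) = 68 + (71 − 74) = 65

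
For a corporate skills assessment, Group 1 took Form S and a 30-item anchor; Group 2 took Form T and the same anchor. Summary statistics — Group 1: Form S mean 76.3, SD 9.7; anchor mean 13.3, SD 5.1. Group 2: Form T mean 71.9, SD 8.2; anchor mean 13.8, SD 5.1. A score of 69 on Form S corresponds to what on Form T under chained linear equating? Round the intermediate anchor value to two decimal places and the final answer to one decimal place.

64.9

Form S → anchor (Group 1): v = (5.1/9.7)(69 − 76.3) + 13.3 = 9.46
anchor → Form T (Group 2): y = (8.2/5.1)(9.46 − 13.8) + 71.9 = 64.9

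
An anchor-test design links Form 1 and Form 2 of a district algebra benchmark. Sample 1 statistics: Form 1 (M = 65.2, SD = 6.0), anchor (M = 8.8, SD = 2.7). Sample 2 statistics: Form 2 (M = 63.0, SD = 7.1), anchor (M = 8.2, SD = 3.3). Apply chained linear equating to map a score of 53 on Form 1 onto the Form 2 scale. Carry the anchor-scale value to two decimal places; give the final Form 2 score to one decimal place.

Form 1 → anchor (Sample 1): v = (2.7/6.0)(53 − 65.2) + 8.8 = 3.31
anchor → Form 2 (Sample 2): y = (7.1/3.3)(3.31 − 8.2) + 63.0 = 52.5

52.5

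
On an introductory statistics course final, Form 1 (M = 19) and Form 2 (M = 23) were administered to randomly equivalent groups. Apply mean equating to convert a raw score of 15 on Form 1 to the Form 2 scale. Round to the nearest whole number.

Mean equating: y = x + (M_Y − M_X) = 15 + (23 − 19) = 19

19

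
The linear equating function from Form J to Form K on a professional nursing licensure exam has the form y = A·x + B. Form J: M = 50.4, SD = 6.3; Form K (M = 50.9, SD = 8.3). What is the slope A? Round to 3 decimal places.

1.317

A = SD_Y / SD_X = 8.3 / 6.3 = 1.317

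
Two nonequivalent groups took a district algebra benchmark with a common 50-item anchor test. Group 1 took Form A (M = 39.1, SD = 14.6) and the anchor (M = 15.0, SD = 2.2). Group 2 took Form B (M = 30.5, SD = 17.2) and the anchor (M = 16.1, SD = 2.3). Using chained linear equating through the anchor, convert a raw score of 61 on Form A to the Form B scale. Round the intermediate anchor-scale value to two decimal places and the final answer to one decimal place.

47.0

Form A → anchor (Group 1): v = (2.2/14.6)(61 − 39.1) + 15.0 = 18.30
anchor → Form B (Group 2): y = (17.2/2.3)(18.30 − 16.1) + 30.5 = 47.0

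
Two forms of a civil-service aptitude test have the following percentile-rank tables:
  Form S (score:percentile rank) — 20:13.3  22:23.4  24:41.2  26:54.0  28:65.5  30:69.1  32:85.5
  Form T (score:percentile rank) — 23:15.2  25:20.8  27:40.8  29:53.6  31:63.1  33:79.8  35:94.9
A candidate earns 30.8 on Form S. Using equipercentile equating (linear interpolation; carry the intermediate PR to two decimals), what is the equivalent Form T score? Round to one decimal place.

PR of 30.8 on Form S: 69.1 + (30.8 − 30)/(32 − 30) × (85.5 − 69.1) = 75.66
On Form T, PR 75.66 falls between score 31 (PR 63.1) and 33 (PR 79.8).
Interpolate: 31 + (75.66 − 63.1)/(79.8 − 63.1) × (33 − 31) = 32.5

32.5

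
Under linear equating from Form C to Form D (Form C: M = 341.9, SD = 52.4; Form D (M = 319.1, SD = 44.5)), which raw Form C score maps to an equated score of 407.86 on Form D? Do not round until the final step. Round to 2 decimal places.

446.42

Invert y = (SD_Y/SD_X)(x − M_X) + M_Y:
x = (SD_X/SD_Y)(y − M_Y) + M_X = (52.4/44.5)(407.86 − 319.1) + 341.9
x = 1.177528 × 88.760 + 341.9 = 446.42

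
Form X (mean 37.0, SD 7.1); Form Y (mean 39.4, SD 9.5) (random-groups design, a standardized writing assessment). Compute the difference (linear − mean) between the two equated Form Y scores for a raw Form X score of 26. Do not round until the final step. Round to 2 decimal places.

Mean-equated: 26 + (39.4 − 37.0) = 28.40
Linear-equated: (9.5/7.1)(26 − 37.0) + 39.4 = 24.682
Difference = 24.682 − 28.40 = -3.72

-3.72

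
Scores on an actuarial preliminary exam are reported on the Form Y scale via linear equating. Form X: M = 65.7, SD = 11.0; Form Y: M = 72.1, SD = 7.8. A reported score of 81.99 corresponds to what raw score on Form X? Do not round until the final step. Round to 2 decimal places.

79.65

Invert y = (SD_Y/SD_X)(x − M_X) + M_Y:
x = (SD_X/SD_Y)(y − M_Y) + M_X = (11.0/7.8)(81.99 − 72.1) + 65.7
x = 1.410256 × 9.890 + 65.7 = 79.65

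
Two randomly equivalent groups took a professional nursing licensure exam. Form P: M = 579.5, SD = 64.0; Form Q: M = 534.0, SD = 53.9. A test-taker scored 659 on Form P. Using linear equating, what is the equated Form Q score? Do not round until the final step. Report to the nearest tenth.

601.0

Linear equating: y = (SD_Y/SD_X)(x − M_X) + M_Y
y = (53.9/64.0)(659 − 579.5) + 534.0
y = 0.842187 × 79.5 + 534.0 = 66.9539 + 534.0 = 601.0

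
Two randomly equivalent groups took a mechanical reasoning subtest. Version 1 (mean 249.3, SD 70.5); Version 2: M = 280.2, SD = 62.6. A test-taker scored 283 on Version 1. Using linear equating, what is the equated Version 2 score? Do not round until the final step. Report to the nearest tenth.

Linear equating: y = (SD_Y/SD_X)(x − M_X) + M_Y
y = (62.6/70.5)(283 − 249.3) + 280.2
y = 0.887943 × 33.7 + 280.2 = 29.9237 + 280.2 = 310.1

310.1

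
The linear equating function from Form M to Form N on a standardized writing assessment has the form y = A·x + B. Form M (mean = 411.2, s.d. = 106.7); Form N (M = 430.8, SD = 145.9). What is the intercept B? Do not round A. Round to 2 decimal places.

-131.47

A = SD_Y / SD_X = 145.9 / 106.7 = 1.367385
B = M_Y − A·M_X = 430.8 − 1.367385 × 411.2 = -131.47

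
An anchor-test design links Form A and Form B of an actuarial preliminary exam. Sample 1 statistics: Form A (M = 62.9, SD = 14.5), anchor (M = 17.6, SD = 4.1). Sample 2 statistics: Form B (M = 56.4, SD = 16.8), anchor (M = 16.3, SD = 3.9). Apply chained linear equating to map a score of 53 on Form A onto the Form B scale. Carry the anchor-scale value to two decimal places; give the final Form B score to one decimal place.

49.9

Form A → anchor (Sample 1): v = (4.1/14.5)(53 − 62.9) + 17.6 = 14.80
anchor → Form B (Sample 2): y = (16.8/3.9)(14.80 − 16.3) + 56.4 = 49.9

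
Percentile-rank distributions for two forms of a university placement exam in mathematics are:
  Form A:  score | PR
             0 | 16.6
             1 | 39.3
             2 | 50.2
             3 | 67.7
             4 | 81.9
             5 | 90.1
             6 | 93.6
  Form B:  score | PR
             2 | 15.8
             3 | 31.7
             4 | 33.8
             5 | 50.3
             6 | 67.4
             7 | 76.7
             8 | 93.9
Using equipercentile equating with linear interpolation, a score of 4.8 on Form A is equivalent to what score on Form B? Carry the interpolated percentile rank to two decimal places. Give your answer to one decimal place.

PR of 4.8 on Form A: 81.9 + (4.8 − 4)/(5 − 4) × (90.1 − 81.9) = 88.46
On Form B, PR 88.46 falls between score 7 (PR 76.7) and 8 (PR 93.9).
Interpolate: 7 + (88.46 − 76.7)/(93.9 − 76.7) × (8 − 7) = 7.7

7.7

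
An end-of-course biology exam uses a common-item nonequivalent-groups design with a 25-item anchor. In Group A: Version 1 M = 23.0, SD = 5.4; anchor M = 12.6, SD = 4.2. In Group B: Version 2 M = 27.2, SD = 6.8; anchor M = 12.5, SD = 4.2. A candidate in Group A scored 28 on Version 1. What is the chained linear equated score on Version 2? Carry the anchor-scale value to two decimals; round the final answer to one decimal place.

33.7

Version 1 → anchor (Group A): v = (4.2/5.4)(28 − 23.0) + 12.6 = 16.49
anchor → Version 2 (Group B): y = (6.8/4.2)(16.49 − 12.5) + 27.2 = 33.7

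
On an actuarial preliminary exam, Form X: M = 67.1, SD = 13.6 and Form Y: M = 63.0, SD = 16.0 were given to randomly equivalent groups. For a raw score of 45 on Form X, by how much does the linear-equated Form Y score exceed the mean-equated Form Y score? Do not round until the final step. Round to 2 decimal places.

-3.90

Mean-equated: 45 + (63.0 − 67.1) = 40.90
Linear-equated: (16.0/13.6)(45 − 67.1) + 63.0 = 37.000
Difference = 37.000 − 40.90 = -3.90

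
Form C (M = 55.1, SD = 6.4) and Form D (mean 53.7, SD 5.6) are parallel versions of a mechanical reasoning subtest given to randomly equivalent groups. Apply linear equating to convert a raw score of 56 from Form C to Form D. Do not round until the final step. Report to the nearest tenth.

Linear equating: y = (SD_Y/SD_X)(x − M_X) + M_Y
y = (5.6/6.4)(56 − 55.1) + 53.7
y = 0.875000 × 0.9 + 53.7 = 0.7875 + 53.7 = 54.5

54.5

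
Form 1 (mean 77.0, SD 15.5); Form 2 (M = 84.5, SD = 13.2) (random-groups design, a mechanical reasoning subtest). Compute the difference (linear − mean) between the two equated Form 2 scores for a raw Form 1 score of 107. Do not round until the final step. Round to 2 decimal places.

Mean-equated: 107 + (84.5 − 77.0) = 114.50
Linear-equated: (13.2/15.5)(107 − 77.0) + 84.5 = 110.048
Difference = 110.048 − 114.50 = -4.45

-4.45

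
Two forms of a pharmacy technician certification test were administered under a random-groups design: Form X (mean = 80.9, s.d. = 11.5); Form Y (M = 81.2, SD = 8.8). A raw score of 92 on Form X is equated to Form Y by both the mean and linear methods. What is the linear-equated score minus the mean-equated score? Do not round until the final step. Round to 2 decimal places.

Mean-equated: 92 + (81.2 − 80.9) = 92.30
Linear-equated: (8.8/11.5)(92 − 80.9) + 81.2 = 89.694
Difference = 89.694 − 92.30 = -2.61

-2.61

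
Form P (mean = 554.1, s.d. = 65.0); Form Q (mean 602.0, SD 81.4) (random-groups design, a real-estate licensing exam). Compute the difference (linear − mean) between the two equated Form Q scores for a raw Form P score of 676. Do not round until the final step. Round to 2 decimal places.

Mean-equated: 676 + (602.0 − 554.1) = 723.90
Linear-equated: (81.4/65.0)(676 − 554.1) + 602.0 = 754.656
Difference = 754.656 − 723.90 = 30.76

30.76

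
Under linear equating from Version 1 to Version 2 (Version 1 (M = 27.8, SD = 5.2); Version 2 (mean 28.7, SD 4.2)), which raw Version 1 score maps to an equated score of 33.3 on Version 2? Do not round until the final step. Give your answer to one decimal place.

33.5

Invert y = (SD_Y/SD_X)(x − M_X) + M_Y:
x = (SD_X/SD_Y)(y − M_Y) + M_X = (5.2/4.2)(33.3 − 28.7) + 27.8
x = 1.238095 × 4.600 + 27.8 = 33.5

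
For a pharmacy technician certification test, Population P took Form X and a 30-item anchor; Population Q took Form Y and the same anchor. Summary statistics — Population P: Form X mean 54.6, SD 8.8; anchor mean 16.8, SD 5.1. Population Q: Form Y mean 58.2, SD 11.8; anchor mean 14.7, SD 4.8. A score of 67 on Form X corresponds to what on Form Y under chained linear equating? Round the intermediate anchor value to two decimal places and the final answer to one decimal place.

81.0

Form X → anchor (Population P): v = (5.1/8.8)(67 − 54.6) + 16.8 = 23.99
anchor → Form Y (Population Q): y = (11.8/4.8)(23.99 − 14.7) + 58.2 = 81.0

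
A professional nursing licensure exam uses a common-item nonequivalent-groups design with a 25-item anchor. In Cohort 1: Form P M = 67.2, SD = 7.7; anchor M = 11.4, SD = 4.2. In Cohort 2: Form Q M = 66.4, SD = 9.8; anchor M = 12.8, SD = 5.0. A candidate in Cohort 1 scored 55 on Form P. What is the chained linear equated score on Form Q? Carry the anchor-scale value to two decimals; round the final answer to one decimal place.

Form P → anchor (Cohort 1): v = (4.2/7.7)(55 − 67.2) + 11.4 = 4.75
anchor → Form Q (Cohort 2): y = (9.8/5.0)(4.75 − 12.8) + 66.4 = 50.6

50.6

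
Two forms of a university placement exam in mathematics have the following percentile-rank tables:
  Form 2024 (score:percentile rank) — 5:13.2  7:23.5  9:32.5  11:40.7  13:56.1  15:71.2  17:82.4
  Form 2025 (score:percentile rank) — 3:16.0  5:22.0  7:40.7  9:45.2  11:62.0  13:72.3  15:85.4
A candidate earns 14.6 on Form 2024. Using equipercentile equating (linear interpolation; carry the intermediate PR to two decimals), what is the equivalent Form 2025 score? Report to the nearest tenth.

12.2

PR of 14.6 on Form 2024: 56.1 + (14.6 − 13)/(15 − 13) × (71.2 − 56.1) = 68.18
On Form 2025, PR 68.18 falls between score 11 (PR 62.0) and 13 (PR 72.3).
Interpolate: 11 + (68.18 − 62.0)/(72.3 − 62.0) × (13 − 11) = 12.2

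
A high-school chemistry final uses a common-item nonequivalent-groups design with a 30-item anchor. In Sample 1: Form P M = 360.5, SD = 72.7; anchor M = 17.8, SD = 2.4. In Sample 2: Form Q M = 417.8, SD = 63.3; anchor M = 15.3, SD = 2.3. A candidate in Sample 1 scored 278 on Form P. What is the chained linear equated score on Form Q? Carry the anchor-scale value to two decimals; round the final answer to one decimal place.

411.7

Form P → anchor (Sample 1): v = (2.4/72.7)(278 − 360.5) + 17.8 = 15.08
anchor → Form Q (Sample 2): y = (63.3/2.3)(15.08 − 15.3) + 417.8 = 411.7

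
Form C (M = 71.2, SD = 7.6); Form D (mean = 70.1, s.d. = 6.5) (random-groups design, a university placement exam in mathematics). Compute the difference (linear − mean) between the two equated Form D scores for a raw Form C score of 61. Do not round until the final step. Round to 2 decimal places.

1.48

Mean-equated: 61 + (70.1 − 71.2) = 59.90
Linear-equated: (6.5/7.6)(61 − 71.2) + 70.1 = 61.376
Difference = 61.376 − 59.90 = 1.48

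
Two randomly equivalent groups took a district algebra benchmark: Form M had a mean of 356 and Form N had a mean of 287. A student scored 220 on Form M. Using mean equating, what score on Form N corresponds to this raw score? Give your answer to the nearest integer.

151

Mean equating: y = x + (M_Y − M_X) = 220 + (287 − 356) = 151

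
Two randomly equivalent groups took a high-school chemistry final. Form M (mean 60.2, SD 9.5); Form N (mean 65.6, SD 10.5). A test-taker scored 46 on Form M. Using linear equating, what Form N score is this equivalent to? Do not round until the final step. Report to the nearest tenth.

49.9

Linear equating: y = (SD_Y/SD_X)(x − M_X) + M_Y
y = (10.5/9.5)(46 − 60.2) + 65.6
y = 1.105263 × -14.2 + 65.6 = -15.6947 + 65.6 = 49.9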